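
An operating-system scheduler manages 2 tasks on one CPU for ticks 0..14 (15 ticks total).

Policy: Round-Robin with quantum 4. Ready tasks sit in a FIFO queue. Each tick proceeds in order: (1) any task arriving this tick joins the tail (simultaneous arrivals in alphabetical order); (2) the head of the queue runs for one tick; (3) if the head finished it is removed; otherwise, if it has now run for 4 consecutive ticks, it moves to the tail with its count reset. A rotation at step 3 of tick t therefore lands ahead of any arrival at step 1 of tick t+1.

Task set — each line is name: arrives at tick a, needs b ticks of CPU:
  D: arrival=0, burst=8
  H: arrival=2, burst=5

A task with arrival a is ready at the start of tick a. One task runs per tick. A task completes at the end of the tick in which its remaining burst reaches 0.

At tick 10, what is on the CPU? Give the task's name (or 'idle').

running at tick 10 = D

t=0: queue=[D] q_used=0 → run D
t=1: queue=[D] q_used=1 → run D
t=2: queue=[D,H] q_used=2 → run D
t=3: queue=[D,H] q_used=3 → run D
t=4: queue=[H,D] q_used=0 → run H
t=5: queue=[H,D] q_used=1 → run H
t=6: queue=[H,D] q_used=2 → run H
t=7: queue=[H,D] q_used=3 → run H
t=8: queue=[D,H] q_used=0 → run D
t=9: queue=[D,H] q_used=1 → run D
t=10: queue=[D,H] q_used=2 → run D
t=11: queue=[D,H] q_used=3 → run D
t=12: queue=[H] q_used=0 → run H
t=13: (idle)
t=14: (idle)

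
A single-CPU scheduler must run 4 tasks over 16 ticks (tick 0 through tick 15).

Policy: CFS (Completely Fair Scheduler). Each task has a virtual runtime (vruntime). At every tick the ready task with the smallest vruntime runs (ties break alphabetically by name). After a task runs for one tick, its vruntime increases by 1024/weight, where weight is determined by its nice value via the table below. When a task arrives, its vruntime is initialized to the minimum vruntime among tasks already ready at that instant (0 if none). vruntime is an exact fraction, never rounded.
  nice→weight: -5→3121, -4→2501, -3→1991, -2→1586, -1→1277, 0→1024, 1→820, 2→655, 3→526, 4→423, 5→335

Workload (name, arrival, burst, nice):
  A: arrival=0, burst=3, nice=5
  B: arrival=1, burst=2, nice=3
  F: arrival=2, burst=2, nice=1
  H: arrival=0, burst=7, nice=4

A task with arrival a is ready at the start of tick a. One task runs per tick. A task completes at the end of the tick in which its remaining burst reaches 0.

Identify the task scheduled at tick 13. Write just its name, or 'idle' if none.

t=0: vr[A=0 H=0] → run A
t=1: vr[A=1024/335 B=0 H=0] → run B
t=2: vr[A=1024/335 B=512/263 F=0 H=0] → run F
t=3: vr[A=1024/335 B=512/263 F=256/205 H=0] → run H
t=4: vr[A=1024/335 B=512/263 F=256/205 H=1024/423] → run F
t=5: vr[A=1024/335 B=512/263 H=1024/423] → run B
t=6: vr[A=1024/335 H=1024/423] → run H
t=7: vr[A=1024/335 H=2048/423] → run A
t=8: vr[A=2048/335 H=2048/423] → run H
t=9: vr[A=2048/335 H=1024/141] → run A
t=10: vr[H=1024/141] → run H
t=11: vr[H=4096/423] → run H
t=12: vr[H=5120/423] → run H
t=13: vr[H=2048/141] → run H
t=14: (idle)
t=15: (idle)

running at tick 13 = H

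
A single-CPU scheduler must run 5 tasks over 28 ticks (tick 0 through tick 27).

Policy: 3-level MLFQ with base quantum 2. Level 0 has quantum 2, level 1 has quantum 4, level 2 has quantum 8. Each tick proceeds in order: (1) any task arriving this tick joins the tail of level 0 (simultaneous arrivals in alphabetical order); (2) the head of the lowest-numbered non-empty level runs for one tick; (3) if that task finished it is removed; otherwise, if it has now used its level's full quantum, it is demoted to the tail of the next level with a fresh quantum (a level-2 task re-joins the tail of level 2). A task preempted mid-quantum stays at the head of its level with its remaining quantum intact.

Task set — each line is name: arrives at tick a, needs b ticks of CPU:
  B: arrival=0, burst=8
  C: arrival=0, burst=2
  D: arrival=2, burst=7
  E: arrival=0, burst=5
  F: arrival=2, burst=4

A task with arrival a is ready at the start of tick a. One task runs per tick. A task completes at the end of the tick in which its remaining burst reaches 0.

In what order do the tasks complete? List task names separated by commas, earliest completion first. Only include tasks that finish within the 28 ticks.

t=0: L0/L1/L2 = BCE/-/- → run B
t=1: L0/L1/L2 = BCE/-/- → run B
t=2: L0/L1/L2 = CEDF/B/- → run C
t=3: L0/L1/L2 = CEDF/B/- → run C
t=4: L0/L1/L2 = EDF/B/- → run E
t=5: L0/L1/L2 = EDF/B/- → run E
t=6: L0/L1/L2 = DF/BE/- → run D
t=7: L0/L1/L2 = DF/BE/- → run D
t=8: L0/L1/L2 = F/BED/- → run F
t=9: L0/L1/L2 = F/BED/- → run F
t=10: L0/L1/L2 = -/BEDF/- → run B
t=11: L0/L1/L2 = -/BEDF/- → run B
t=12: L0/L1/L2 = -/BEDF/- → run B
t=13: L0/L1/L2 = -/BEDF/- → run B
t=14: L0/L1/L2 = -/EDF/B → run E
t=15: L0/L1/L2 = -/EDF/B → run E
t=16: L0/L1/L2 = -/EDF/B → run E
t=17: L0/L1/L2 = -/DF/B → run D
t=18: L0/L1/L2 = -/DF/B → run D
t=19: L0/L1/L2 = -/DF/B → run D
t=20: L0/L1/L2 = -/DF/B → run D
t=21: L0/L1/L2 = -/F/BD → run F
t=22: L0/L1/L2 = -/F/BD → run F
t=23: L0/L1/L2 = -/-/BD → run B
t=24: L0/L1/L2 = -/-/BD → run B
t=25: L0/L1/L2 = -/-/D → run D
t=26: (idle)
t=27: (idle)

completion order = C, E, F, B, D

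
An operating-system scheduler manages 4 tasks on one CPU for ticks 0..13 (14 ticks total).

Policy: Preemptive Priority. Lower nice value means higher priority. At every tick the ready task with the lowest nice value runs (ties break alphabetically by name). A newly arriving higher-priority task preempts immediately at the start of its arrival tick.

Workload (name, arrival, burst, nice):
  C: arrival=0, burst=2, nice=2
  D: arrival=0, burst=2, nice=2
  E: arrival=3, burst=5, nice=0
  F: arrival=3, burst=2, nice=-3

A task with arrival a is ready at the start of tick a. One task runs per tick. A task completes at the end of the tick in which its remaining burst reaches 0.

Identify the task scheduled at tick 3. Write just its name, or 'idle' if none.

t=0: ready={C,D} → run C
t=1: ready={C,D} → run C
t=2: ready={D} → run D
t=3: ready={D,E,F} → run F
t=4: ready={D,E,F} → run F
t=5: ready={D,E} → run E
t=6: ready={D,E} → run E
t=7: ready={D,E} → run E
t=8: ready={D,E} → run E
t=9: ready={D,E} → run E
t=10: ready={D} → run D
t=11: (idle)
t=12: (idle)
t=13: (idle)

running at tick 3 = F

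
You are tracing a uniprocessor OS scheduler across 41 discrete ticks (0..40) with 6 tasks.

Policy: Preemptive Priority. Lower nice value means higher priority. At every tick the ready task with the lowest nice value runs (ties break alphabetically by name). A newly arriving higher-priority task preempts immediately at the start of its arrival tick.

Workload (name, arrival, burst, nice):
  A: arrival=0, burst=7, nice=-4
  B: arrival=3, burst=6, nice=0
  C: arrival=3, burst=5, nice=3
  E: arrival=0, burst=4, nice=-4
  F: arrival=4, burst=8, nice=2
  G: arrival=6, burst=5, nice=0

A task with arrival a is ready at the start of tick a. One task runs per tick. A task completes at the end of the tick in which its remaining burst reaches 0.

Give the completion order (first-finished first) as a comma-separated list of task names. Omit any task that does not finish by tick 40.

completion order = A, E, B, G, F, C

t=0: ready={A,E} → run A
t=1: ready={A,E} → run A
t=2: ready={A,E} → run A
t=3: ready={A,B,C,E} → run A
t=4: ready={A,B,C,E,F} → run A
t=5: ready={A,B,C,E,F} → run A
t=6: ready={A,B,C,E,F,G} → run A
t=7: ready={B,C,E,F,G} → run E
t=8: ready={B,C,E,F,G} → run E
t=9: ready={B,C,E,F,G} → run E
t=10: ready={B,C,E,F,G} → run E
t=11: ready={B,C,F,G} → run B
t=12: ready={B,C,F,G} → run B
t=13: ready={B,C,F,G} → run B
t=14: ready={B,C,F,G} → run B
t=15: ready={B,C,F,G} → run B
t=16: ready={B,C,F,G} → run B
t=17: ready={C,F,G} → run G
t=18: ready={C,F,G} → run G
t=19: ready={C,F,G} → run G
t=20: ready={C,F,G} → run G
t=21: ready={C,F,G} → run G
t=22: ready={C,F} → run F
t=23: ready={C,F} → run F
t=24: ready={C,F} → run F
t=25: ready={C,F} → run F
t=26: ready={C,F} → run F
t=27: ready={C,F} → run F
t=28: ready={C,F} → run F
t=29: ready={C,F} → run F
t=30: ready={C} → run C
t=31: ready={C} → run C
t=32: ready={C} → run C
t=33: ready={C} → run C
t=34: ready={C} → run C
t=35: (idle)
t=36: (idle)
t=37: (idle)
t=38: (idle)
t=39: (idle)
t=40: (idle)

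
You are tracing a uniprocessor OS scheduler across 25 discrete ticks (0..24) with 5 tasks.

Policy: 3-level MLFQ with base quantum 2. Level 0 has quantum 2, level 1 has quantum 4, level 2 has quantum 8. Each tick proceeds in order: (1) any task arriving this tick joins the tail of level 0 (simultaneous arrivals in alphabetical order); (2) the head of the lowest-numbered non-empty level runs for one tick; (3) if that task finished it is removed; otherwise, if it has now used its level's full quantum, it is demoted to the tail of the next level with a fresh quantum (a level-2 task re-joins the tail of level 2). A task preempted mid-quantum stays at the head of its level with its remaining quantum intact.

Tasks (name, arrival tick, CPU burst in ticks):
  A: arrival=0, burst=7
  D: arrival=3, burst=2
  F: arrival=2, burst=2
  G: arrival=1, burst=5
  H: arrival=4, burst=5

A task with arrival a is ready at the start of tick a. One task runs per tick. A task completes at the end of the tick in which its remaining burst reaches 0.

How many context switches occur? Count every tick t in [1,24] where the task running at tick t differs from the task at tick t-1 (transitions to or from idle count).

context switches = 9

t=0: L0/L1/L2 = A/-/- → run A
t=1: L0/L1/L2 = AG/-/- → run A
t=2: L0/L1/L2 = GF/A/- → run G
t=3: L0/L1/L2 = GFD/A/- → run G
t=4: L0/L1/L2 = FDH/AG/- → run F
t=5: L0/L1/L2 = FDH/AG/- → run F
t=6: L0/L1/L2 = DH/AG/- → run D
t=7: L0/L1/L2 = DH/AG/- → run D
t=8: L0/L1/L2 = H/AG/- → run H
t=9: L0/L1/L2 = H/AG/- → run H
t=10: L0/L1/L2 = -/AGH/- → run A
t=11: L0/L1/L2 = -/AGH/- → run A
t=12: L0/L1/L2 = -/AGH/- → run A
t=13: L0/L1/L2 = -/AGH/- → run A
t=14: L0/L1/L2 = -/GH/A → run G
t=15: L0/L1/L2 = -/GH/A → run G
t=16: L0/L1/L2 = -/GH/A → run G
t=17: L0/L1/L2 = -/H/A → run H
t=18: L0/L1/L2 = -/H/A → run H
t=19: L0/L1/L2 = -/H/A → run H
t=20: L0/L1/L2 = -/-/A → run A
t=21: (idle)
t=22: (idle)
t=23: (idle)
t=24: (idle)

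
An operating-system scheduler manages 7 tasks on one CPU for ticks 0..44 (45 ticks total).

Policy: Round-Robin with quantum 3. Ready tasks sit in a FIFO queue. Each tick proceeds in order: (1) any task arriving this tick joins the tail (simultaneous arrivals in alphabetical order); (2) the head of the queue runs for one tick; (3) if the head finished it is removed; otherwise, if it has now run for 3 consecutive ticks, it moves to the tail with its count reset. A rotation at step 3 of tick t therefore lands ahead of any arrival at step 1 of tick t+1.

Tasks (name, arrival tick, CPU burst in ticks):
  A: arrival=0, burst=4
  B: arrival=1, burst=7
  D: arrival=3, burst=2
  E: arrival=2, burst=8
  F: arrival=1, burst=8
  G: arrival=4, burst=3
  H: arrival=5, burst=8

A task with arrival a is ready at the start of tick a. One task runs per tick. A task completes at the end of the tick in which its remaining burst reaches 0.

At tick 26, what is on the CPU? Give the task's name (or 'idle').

running at tick 26 = F

t=0: queue=[A] q_used=0 → run A
t=1: queue=[A,B,F] q_used=1 → run A
t=2: queue=[A,B,F,E] q_used=2 → run A
t=3: queue=[B,F,E,A,D] q_used=0 → run B
t=4: queue=[B,F,E,A,D,G] q_used=1 → run B
t=5: queue=[B,F,E,A,D,G,H] q_used=2 → run B
t=6: queue=[F,E,A,D,G,H,B] q_used=0 → run F
t=7: queue=[F,E,A,D,G,H,B] q_used=1 → run F
t=8: queue=[F,E,A,D,G,H,B] q_used=2 → run F
t=9: queue=[E,A,D,G,H,B,F] q_used=0 → run E
t=10: queue=[E,A,D,G,H,B,F] q_used=1 → run E
t=11: queue=[E,A,D,G,H,B,F] q_used=2 → run E
t=12: queue=[A,D,G,H,B,F,E] q_used=0 → run A
t=13: queue=[D,G,H,B,F,E] q_used=0 → run D
t=14: queue=[D,G,H,B,F,E] q_used=1 → run D
t=15: queue=[G,H,B,F,E] q_used=0 → run G
t=16: queue=[G,H,B,F,E] q_used=1 → run G
t=17: queue=[G,H,B,F,E] q_used=2 → run G
t=18: queue=[H,B,F,E] q_used=0 → run H
t=19: queue=[H,B,F,E] q_used=1 → run H
t=20: queue=[H,B,F,E] q_used=2 → run H
t=21: queue=[B,F,E,H] q_used=0 → run B
t=22: queue=[B,F,E,H] q_used=1 → run B
t=23: queue=[B,F,E,H] q_used=2 → run B
t=24: queue=[F,E,H,B] q_used=0 → run F
t=25: queue=[F,E,H,B] q_used=1 → run F
t=26: queue=[F,E,H,B] q_used=2 → run F
t=27: queue=[E,H,B,F] q_used=0 → run E
t=28: queue=[E,H,B,F] q_used=1 → run E
t=29: queue=[E,H,B,F] q_used=2 → run E
t=30: queue=[H,B,F,E] q_used=0 → run H
t=31: queue=[H,B,F,E] q_used=1 → run H
t=32: queue=[H,B,F,E] q_used=2 → run H
t=33: queue=[B,F,E,H] q_used=0 → run B
t=34: queue=[F,E,H] q_used=0 → run F
t=35: queue=[F,E,H] q_used=1 → run F
t=36: queue=[E,H] q_used=0 → run E
t=37: queue=[E,H] q_used=1 → run E
t=38: queue=[H] q_used=0 → run H
t=39: queue=[H] q_used=1 → run H
t=40: (idle)
t=41: (idle)
t=42: (idle)
t=43: (idle)
t=44: (idle)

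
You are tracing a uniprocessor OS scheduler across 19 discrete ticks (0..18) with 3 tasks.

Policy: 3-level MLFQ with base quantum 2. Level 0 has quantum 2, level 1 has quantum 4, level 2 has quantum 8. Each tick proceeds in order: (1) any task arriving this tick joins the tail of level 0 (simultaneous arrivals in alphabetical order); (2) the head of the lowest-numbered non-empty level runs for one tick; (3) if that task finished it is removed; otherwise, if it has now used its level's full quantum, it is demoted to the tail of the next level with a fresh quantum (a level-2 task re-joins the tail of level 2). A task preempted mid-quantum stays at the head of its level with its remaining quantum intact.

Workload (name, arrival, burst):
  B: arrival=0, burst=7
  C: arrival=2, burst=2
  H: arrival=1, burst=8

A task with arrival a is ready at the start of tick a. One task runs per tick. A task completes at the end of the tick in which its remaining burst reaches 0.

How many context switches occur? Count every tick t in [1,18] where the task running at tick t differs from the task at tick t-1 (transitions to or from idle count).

context switches = 7

t=0: L0/L1/L2 = B/-/- → run B
t=1: L0/L1/L2 = BH/-/- → run B
t=2: L0/L1/L2 = HC/B/- → run H
t=3: L0/L1/L2 = HC/B/- → run H
t=4: L0/L1/L2 = C/BH/- → run C
t=5: L0/L1/L2 = C/BH/- → run C
t=6: L0/L1/L2 = -/BH/- → run B
t=7: L0/L1/L2 = -/BH/- → run B
t=8: L0/L1/L2 = -/BH/- → run B
t=9: L0/L1/L2 = -/BH/- → run B
t=10: L0/L1/L2 = -/H/B → run H
t=11: L0/L1/L2 = -/H/B → run H
t=12: L0/L1/L2 = -/H/B → run H
t=13: L0/L1/L2 = -/H/B → run H
t=14: L0/L1/L2 = -/-/BH → run B
t=15: L0/L1/L2 = -/-/H → run H
t=16: L0/L1/L2 = -/-/H → run H
t=17: (idle)
t=18: (idle)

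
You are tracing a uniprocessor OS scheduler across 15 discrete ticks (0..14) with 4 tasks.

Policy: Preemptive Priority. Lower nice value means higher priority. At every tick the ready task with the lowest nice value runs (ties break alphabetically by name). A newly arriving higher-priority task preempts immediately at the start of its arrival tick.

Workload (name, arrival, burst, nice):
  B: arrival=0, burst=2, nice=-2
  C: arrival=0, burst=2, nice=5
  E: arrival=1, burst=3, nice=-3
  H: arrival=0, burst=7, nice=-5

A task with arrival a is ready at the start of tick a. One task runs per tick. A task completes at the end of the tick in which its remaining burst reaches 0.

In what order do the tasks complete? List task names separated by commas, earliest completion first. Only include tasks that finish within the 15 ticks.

t=0: ready={B,C,H} → run H
t=1: ready={B,C,E,H} → run H
t=2: ready={B,C,E,H} → run H
t=3: ready={B,C,E,H} → run H
t=4: ready={B,C,E,H} → run H
t=5: ready={B,C,E,H} → run H
t=6: ready={B,C,E,H} → run H
t=7: ready={B,C,E} → run E
t=8: ready={B,C,E} → run E
t=9: ready={B,C,E} → run E
t=10: ready={B,C} → run B
t=11: ready={B,C} → run B
t=12: ready={C} → run C
t=13: ready={C} → run C
t=14: (idle)

completion order = H, E, B, C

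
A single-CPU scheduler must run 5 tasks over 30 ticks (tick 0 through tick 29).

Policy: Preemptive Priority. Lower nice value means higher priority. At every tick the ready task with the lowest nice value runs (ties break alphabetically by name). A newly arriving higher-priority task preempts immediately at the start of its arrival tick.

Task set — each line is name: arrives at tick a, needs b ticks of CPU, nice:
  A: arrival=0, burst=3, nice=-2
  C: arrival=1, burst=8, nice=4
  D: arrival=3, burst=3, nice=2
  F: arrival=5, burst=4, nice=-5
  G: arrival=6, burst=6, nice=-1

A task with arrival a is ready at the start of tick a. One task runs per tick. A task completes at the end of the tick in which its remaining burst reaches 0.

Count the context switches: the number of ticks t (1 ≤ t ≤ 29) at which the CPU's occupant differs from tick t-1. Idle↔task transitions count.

context switches = 6

t=0: ready={A} → run A
t=1: ready={A,C} → run A
t=2: ready={A,C} → run A
t=3: ready={C,D} → run D
t=4: ready={C,D} → run D
t=5: ready={C,D,F} → run F
t=6: ready={C,D,F,G} → run F
t=7: ready={C,D,F,G} → run F
t=8: ready={C,D,F,G} → run F
t=9: ready={C,D,G} → run G
t=10: ready={C,D,G} → run G
t=11: ready={C,D,G} → run G
t=12: ready={C,D,G} → run G
t=13: ready={C,D,G} → run G
t=14: ready={C,D,G} → run G
t=15: ready={C,D} → run D
t=16: ready={C} → run C
t=17: ready={C} → run C
t=18: ready={C} → run C
t=19: ready={C} → run C
t=20: ready={C} → run C
t=21: ready={C} → run C
t=22: ready={C} → run C
t=23: ready={C} → run C
t=24: (idle)
t=25: (idle)
t=26: (idle)
t=27: (idle)
t=28: (idle)
t=29: (idle)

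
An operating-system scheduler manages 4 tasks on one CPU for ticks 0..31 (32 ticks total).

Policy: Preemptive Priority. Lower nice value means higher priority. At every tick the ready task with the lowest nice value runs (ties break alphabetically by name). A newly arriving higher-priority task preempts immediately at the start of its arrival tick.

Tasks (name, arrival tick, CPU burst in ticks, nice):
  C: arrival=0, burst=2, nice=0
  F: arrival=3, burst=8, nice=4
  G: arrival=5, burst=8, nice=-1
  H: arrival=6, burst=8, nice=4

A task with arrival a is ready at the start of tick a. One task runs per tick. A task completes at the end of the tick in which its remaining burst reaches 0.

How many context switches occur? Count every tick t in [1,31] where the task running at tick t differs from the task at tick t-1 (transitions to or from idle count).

context switches = 6

t=0: ready={C} → run C
t=1: ready={C} → run C
t=2: (idle)
t=3: ready={F} → run F
t=4: ready={F} → run F
t=5: ready={F,G} → run G
t=6: ready={F,G,H} → run G
t=7: ready={F,G,H} → run G
t=8: ready={F,G,H} → run G
t=9: ready={F,G,H} → run G
t=10: ready={F,G,H} → run G
t=11: ready={F,G,H} → run G
t=12: ready={F,G,H} → run G
t=13: ready={F,H} → run F
t=14: ready={F,H} → run F
t=15: ready={F,H} → run F
t=16: ready={F,H} → run F
t=17: ready={F,H} → run F
t=18: ready={F,H} → run F
t=19: ready={H} → run H
t=20: ready={H} → run H
t=21: ready={H} → run H
t=22: ready={H} → run H
t=23: ready={H} → run H
t=24: ready={H} → run H
t=25: ready={H} → run H
t=26: ready={H} → run H
t=27: (idle)
t=28: (idle)
t=29: (idle)
t=30: (idle)
t=31: (idle)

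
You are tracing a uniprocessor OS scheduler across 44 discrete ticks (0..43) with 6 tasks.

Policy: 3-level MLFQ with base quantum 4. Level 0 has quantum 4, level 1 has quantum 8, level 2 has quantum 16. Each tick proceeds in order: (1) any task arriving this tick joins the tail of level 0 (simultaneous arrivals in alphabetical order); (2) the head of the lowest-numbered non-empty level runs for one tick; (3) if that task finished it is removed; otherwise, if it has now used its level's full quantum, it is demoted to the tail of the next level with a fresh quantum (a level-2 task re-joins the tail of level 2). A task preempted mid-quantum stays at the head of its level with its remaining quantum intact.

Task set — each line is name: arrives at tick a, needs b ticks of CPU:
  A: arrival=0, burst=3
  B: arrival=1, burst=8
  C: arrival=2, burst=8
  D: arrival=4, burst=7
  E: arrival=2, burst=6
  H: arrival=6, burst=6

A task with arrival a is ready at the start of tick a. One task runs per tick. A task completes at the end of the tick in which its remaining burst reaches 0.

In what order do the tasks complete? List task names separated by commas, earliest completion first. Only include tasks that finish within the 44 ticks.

t=0: L0/L1/L2 = A/-/- → run A
t=1: L0/L1/L2 = AB/-/- → run A
t=2: L0/L1/L2 = ABCE/-/- → run A
t=3: L0/L1/L2 = BCE/-/- → run B
t=4: L0/L1/L2 = BCED/-/- → run B
t=5: L0/L1/L2 = BCED/-/- → run B
t=6: L0/L1/L2 = BCEDH/-/- → run B
t=7: L0/L1/L2 = CEDH/B/- → run C
t=8: L0/L1/L2 = CEDH/B/- → run C
t=9: L0/L1/L2 = CEDH/B/- → run C
t=10: L0/L1/L2 = CEDH/B/- → run C
t=11: L0/L1/L2 = EDH/BC/- → run E
t=12: L0/L1/L2 = EDH/BC/- → run E
t=13: L0/L1/L2 = EDH/BC/- → run E
t=14: L0/L1/L2 = EDH/BC/- → run E
t=15: L0/L1/L2 = DH/BCE/- → run D
t=16: L0/L1/L2 = DH/BCE/- → run D
t=17: L0/L1/L2 = DH/BCE/- → run D
t=18: L0/L1/L2 = DH/BCE/- → run D
t=19: L0/L1/L2 = H/BCED/- → run H
t=20: L0/L1/L2 = H/BCED/- → run H
t=21: L0/L1/L2 = H/BCED/- → run H
t=22: L0/L1/L2 = H/BCED/- → run H
t=23: L0/L1/L2 = -/BCEDH/- → run B
t=24: L0/L1/L2 = -/BCEDH/- → run B
t=25: L0/L1/L2 = -/BCEDH/- → run B
t=26: L0/L1/L2 = -/BCEDH/- → run B
t=27: L0/L1/L2 = -/CEDH/- → run C
t=28: L0/L1/L2 = -/CEDH/- → run C
t=29: L0/L1/L2 = -/CEDH/- → run C
t=30: L0/L1/L2 = -/CEDH/- → run C
t=31: L0/L1/L2 = -/EDH/- → run E
t=32: L0/L1/L2 = -/EDH/- → run E
t=33: L0/L1/L2 = -/DH/- → run D
t=34: L0/L1/L2 = -/DH/- → run D
t=35: L0/L1/L2 = -/DH/- → run D
t=36: L0/L1/L2 = -/H/- → run H
t=37: L0/L1/L2 = -/H/- → run H
t=38: (idle)
t=39: (idle)
t=40: (idle)
t=41: (idle)
t=42: (idle)
t=43: (idle)

completion order = A, B, C, E, D, H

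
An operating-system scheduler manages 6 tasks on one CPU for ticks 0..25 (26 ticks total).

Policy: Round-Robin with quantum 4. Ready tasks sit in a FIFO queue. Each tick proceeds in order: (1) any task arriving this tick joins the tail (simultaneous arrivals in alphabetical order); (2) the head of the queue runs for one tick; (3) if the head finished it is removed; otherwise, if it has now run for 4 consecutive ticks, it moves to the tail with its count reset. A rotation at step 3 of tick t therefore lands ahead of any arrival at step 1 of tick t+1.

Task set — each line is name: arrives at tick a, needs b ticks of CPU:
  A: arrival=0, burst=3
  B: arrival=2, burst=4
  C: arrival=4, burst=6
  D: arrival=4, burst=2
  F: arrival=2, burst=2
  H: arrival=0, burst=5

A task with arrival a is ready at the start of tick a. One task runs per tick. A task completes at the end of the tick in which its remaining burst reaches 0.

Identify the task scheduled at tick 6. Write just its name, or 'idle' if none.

t=0: queue=[A,H] q_used=0 → run A
t=1: queue=[A,H] q_used=1 → run A
t=2: queue=[A,H,B,F] q_used=2 → run A
t=3: queue=[H,B,F] q_used=0 → run H
t=4: queue=[H,B,F,C,D] q_used=1 → run H
t=5: queue=[H,B,F,C,D] q_used=2 → run H
t=6: queue=[H,B,F,C,D] q_used=3 → run H
t=7: queue=[B,F,C,D,H] q_used=0 → run B
t=8: queue=[B,F,C,D,H] q_used=1 → run B
t=9: queue=[B,F,C,D,H] q_used=2 → run B
t=10: queue=[B,F,C,D,H] q_used=3 → run B
t=11: queue=[F,C,D,H] q_used=0 → run F
t=12: queue=[F,C,D,H] q_used=1 → run F
t=13: queue=[C,D,H] q_used=0 → run C
t=14: queue=[C,D,H] q_used=1 → run C
t=15: queue=[C,D,H] q_used=2 → run C
t=16: queue=[C,D,H] q_used=3 → run C
t=17: queue=[D,H,C] q_used=0 → run D
t=18: queue=[D,H,C] q_used=1 → run D
t=19: queue=[H,C] q_used=0 → run H
t=20: queue=[C] q_used=0 → run C
t=21: queue=[C] q_used=1 → run C
t=22: (idle)
t=23: (idle)
t=24: (idle)
t=25: (idle)

running at tick 6 = H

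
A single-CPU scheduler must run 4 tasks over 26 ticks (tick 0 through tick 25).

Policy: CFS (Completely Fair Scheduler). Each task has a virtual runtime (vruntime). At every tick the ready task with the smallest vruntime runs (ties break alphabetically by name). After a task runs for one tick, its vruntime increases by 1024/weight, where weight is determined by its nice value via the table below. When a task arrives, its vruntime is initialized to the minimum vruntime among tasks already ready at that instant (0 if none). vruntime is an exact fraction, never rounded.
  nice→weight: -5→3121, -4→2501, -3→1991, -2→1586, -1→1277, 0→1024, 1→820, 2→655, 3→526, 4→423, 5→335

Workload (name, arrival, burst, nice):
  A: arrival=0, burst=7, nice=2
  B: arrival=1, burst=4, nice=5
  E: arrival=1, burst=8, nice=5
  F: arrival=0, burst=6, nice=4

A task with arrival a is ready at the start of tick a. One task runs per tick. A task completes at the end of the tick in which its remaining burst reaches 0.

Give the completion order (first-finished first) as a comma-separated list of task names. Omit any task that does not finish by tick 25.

t=0: vr[A=0 F=0] → run A
t=1: vr[A=1024/655 B=0 E=0 F=0] → run B
t=2: vr[A=1024/655 B=1024/335 E=0 F=0] → run E
t=3: vr[A=1024/655 B=1024/335 E=1024/335 F=0] → run F
t=4: vr[A=1024/655 B=1024/335 E=1024/335 F=1024/423] → run A
t=5: vr[A=2048/655 B=1024/335 E=1024/335 F=1024/423] → run F
t=6: vr[A=2048/655 B=1024/335 E=1024/335 F=2048/423] → run B
t=7: vr[A=2048/655 B=2048/335 E=1024/335 F=2048/423] → run E
t=8: vr[A=2048/655 B=2048/335 E=2048/335 F=2048/423] → run A
t=9: vr[A=3072/655 B=2048/335 E=2048/335 F=2048/423] → run A
t=10: vr[A=4096/655 B=2048/335 E=2048/335 F=2048/423] → run F
t=11: vr[A=4096/655 B=2048/335 E=2048/335 F=1024/141] → run B
t=12: vr[A=4096/655 B=3072/335 E=2048/335 F=1024/141] → run E
t=13: vr[A=4096/655 B=3072/335 E=3072/335 F=1024/141] → run A
t=14: vr[A=1024/131 B=3072/335 E=3072/335 F=1024/141] → run F
t=15: vr[A=1024/131 B=3072/335 E=3072/335 F=4096/423] → run A
t=16: vr[A=6144/655 B=3072/335 E=3072/335 F=4096/423] → run B
t=17: vr[A=6144/655 E=3072/335 F=4096/423] → run E
t=18: vr[A=6144/655 E=4096/335 F=4096/423] → run A
t=19: vr[E=4096/335 F=4096/423] → run F
t=20: vr[E=4096/335 F=5120/423] → run F
t=21: vr[E=4096/335] → run E
t=22: vr[E=1024/67] → run E
t=23: vr[E=6144/335] → run E
t=24: vr[E=7168/335] → run E
t=25: (idle)

completion order = B, A, F, E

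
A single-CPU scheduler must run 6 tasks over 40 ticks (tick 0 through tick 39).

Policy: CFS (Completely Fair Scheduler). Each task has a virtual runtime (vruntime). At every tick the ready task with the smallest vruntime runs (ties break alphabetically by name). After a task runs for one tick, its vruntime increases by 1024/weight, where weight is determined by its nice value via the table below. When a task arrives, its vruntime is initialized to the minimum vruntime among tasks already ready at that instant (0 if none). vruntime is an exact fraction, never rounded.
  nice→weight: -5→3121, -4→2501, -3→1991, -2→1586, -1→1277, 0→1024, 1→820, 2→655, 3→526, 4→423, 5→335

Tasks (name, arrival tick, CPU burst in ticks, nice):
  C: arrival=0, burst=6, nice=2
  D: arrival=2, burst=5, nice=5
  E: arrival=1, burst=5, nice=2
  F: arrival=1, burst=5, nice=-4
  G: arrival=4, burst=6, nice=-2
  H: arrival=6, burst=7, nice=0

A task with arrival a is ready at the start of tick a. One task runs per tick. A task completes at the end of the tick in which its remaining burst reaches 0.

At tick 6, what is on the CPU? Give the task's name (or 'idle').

t=0: vr[C=0] → run C
t=1: vr[C=1024/655 E=1024/655 F=1024/655] → run C
t=2: vr[C=2048/655 D=1024/655 E=1024/655 F=1024/655] → run D
t=3: vr[C=2048/655 D=202752/43885 E=1024/655 F=1024/655] → run E
t=4: vr[C=2048/655 D=202752/43885 E=2048/655 F=1024/655 G=1024/655] → run F
t=5: vr[C=2048/655 D=202752/43885 E=2048/655 F=3231744/1638155 G=1024/655] → run G
t=6: vr[C=2048/655 D=202752/43885 E=2048/655 F=3231744/1638155 G=1147392/519415 H=3231744/1638155] → run F
t=7: vr[C=2048/655 D=202752/43885 E=2048/655 F=3902464/1638155 G=1147392/519415 H=3231744/1638155] → run H
t=8: vr[C=2048/655 D=202752/43885 E=2048/655 F=3902464/1638155 G=1147392/519415 H=4869899/1638155] → run G
t=9: vr[C=2048/655 D=202752/43885 E=2048/655 F=3902464/1638155 G=1482752/519415 H=4869899/1638155] → run F
t=10: vr[C=2048/655 D=202752/43885 E=2048/655 F=4573184/1638155 G=1482752/519415 H=4869899/1638155] → run F
t=11: vr[C=2048/655 D=202752/43885 E=2048/655 F=5243904/1638155 G=1482752/519415 H=4869899/1638155] → run G
t=12: vr[C=2048/655 D=202752/43885 E=2048/655 F=5243904/1638155 G=1818112/519415 H=4869899/1638155] → run H
t=13: vr[C=2048/655 D=202752/43885 E=2048/655 F=5243904/1638155 G=1818112/519415 H=6508054/1638155] → run C
t=14: vr[C=3072/655 D=202752/43885 E=2048/655 F=5243904/1638155 G=1818112/519415 H=6508054/1638155] → run E
t=15: vr[C=3072/655 D=202752/43885 E=3072/655 F=5243904/1638155 G=1818112/519415 H=6508054/1638155] → run F
t=16: vr[C=3072/655 D=202752/43885 E=3072/655 G=1818112/519415 H=6508054/1638155] → run G
t=17: vr[C=3072/655 D=202752/43885 E=3072/655 G=2153472/519415 H=6508054/1638155] → run H
t=18: vr[C=3072/655 D=202752/43885 E=3072/655 G=2153472/519415 H=8146209/1638155] → run G
t=19: vr[C=3072/655 D=202752/43885 E=3072/655 G=2488832/519415 H=8146209/1638155] → run D
t=20: vr[C=3072/655 D=336896/43885 E=3072/655 G=2488832/519415 H=8146209/1638155] → run C
t=21: vr[C=4096/655 D=336896/43885 E=3072/655 G=2488832/519415 H=8146209/1638155] → run E
t=22: vr[C=4096/655 D=336896/43885 E=4096/655 G=2488832/519415 H=8146209/1638155] → run G
t=23: vr[C=4096/655 D=336896/43885 E=4096/655 H=8146209/1638155] → run H
t=24: vr[C=4096/655 D=336896/43885 E=4096/655 H=9784364/1638155] → run H
t=25: vr[C=4096/655 D=336896/43885 E=4096/655 H=11422519/1638155] → run C
t=26: vr[C=1024/131 D=336896/43885 E=4096/655 H=11422519/1638155] → run E
t=27: vr[C=1024/131 D=336896/43885 E=1024/131 H=11422519/1638155] → run H
t=28: vr[C=1024/131 D=336896/43885 E=1024/131 H=13060674/1638155] → run D
t=29: vr[C=1024/131 D=94208/8777 E=1024/131 H=13060674/1638155] → run C
t=30: vr[D=94208/8777 E=1024/131 H=13060674/1638155] → run E
t=31: vr[D=94208/8777 H=13060674/1638155] → run H
t=32: vr[D=94208/8777] → run D
t=33: vr[D=605184/43885] → run D
t=34: (idle)
t=35: (idle)
t=36: (idle)
t=37: (idle)
t=38: (idle)
t=39: (idle)

running at tick 6 = F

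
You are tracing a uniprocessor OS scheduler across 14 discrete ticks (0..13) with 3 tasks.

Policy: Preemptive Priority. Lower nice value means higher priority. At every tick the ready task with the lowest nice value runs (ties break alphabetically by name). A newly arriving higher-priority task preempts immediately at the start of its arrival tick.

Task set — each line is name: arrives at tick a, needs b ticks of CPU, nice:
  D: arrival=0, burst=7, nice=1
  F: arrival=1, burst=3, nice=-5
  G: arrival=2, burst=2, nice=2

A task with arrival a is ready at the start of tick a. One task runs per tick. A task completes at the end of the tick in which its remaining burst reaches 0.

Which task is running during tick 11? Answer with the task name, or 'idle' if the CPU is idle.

t=0: ready={D} → run D
t=1: ready={D,F} → run F
t=2: ready={D,F,G} → run F
t=3: ready={D,F,G} → run F
t=4: ready={D,G} → run D
t=5: ready={D,G} → run D
t=6: ready={D,G} → run D
t=7: ready={D,G} → run D
t=8: ready={D,G} → run D
t=9: ready={D,G} → run D
t=10: ready={G} → run G
t=11: ready={G} → run G
t=12: (idle)
t=13: (idle)

running at tick 11 = G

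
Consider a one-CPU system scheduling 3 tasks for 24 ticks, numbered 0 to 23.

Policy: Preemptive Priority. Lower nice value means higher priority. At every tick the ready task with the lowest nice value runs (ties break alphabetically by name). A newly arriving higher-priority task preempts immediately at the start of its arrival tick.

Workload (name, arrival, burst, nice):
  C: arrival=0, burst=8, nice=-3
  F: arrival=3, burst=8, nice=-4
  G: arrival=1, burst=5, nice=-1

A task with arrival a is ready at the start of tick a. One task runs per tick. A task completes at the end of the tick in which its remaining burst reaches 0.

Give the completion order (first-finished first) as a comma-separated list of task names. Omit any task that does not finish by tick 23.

t=0: ready={C} → run C
t=1: ready={C,G} → run C
t=2: ready={C,G} → run C
t=3: ready={C,F,G} → run F
t=4: ready={C,F,G} → run F
t=5: ready={C,F,G} → run F
t=6: ready={C,F,G} → run F
t=7: ready={C,F,G} → run F
t=8: ready={C,F,G} → run F
t=9: ready={C,F,G} → run F
t=10: ready={C,F,G} → run F
t=11: ready={C,G} → run C
t=12: ready={C,G} → run C
t=13: ready={C,G} → run C
t=14: ready={C,G} → run C
t=15: ready={C,G} → run C
t=16: ready={G} → run G
t=17: ready={G} → run G
t=18: ready={G} → run G
t=19: ready={G} → run G
t=20: ready={G} → run G
t=21: (idle)
t=22: (idle)
t=23: (idle)

completion order = F, C, G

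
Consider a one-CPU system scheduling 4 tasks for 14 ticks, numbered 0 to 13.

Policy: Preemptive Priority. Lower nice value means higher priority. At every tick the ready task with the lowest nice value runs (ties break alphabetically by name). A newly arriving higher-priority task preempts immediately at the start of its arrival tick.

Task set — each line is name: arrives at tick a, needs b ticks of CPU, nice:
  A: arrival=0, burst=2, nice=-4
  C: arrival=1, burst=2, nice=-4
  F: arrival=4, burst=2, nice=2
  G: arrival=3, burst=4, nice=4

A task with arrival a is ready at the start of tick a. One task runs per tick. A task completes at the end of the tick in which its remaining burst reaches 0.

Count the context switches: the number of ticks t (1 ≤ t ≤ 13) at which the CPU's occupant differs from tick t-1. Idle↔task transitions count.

t=0: ready={A} → run A
t=1: ready={A,C} → run A
t=2: ready={C} → run C
t=3: ready={C,G} → run C
t=4: ready={F,G} → run F
t=5: ready={F,G} → run F
t=6: ready={G} → run G
t=7: ready={G} → run G
t=8: ready={G} → run G
t=9: ready={G} → run G
t=10: (idle)
t=11: (idle)
t=12: (idle)
t=13: (idle)

context switches = 4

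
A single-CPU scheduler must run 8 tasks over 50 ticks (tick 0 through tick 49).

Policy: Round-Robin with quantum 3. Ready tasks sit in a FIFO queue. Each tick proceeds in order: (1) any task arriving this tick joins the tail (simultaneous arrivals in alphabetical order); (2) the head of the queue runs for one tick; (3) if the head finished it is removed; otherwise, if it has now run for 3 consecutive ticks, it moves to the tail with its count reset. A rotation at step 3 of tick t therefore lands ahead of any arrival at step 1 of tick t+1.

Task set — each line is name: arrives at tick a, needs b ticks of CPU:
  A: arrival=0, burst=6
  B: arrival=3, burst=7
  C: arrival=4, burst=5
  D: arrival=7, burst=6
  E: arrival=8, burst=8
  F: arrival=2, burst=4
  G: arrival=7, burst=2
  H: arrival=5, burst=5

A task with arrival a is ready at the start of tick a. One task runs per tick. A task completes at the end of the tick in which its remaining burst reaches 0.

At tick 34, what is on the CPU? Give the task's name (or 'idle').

running at tick 34 = D

t=0: queue=[A] q_used=0 → run A
t=1: queue=[A] q_used=1 → run A
t=2: queue=[A,F] q_used=2 → run A
t=3: queue=[F,A,B] q_used=0 → run F
t=4: queue=[F,A,B,C] q_used=1 → run F
t=5: queue=[F,A,B,C,H] q_used=2 → run F
t=6: queue=[A,B,C,H,F] q_used=0 → run A
t=7: queue=[A,B,C,H,F,D,G] q_used=1 → run A
t=8: queue=[A,B,C,H,F,D,G,E] q_used=2 → run A
t=9: queue=[B,C,H,F,D,G,E] q_used=0 → run B
t=10: queue=[B,C,H,F,D,G,E] q_used=1 → run B
t=11: queue=[B,C,H,F,D,G,E] q_used=2 → run B
t=12: queue=[C,H,F,D,G,E,B] q_used=0 → run C
t=13: queue=[C,H,F,D,G,E,B] q_used=1 → run C
t=14: queue=[C,H,F,D,G,E,B] q_used=2 → run C
t=15: queue=[H,F,D,G,E,B,C] q_used=0 → run H
t=16: queue=[H,F,D,G,E,B,C] q_used=1 → run H
t=17: queue=[H,F,D,G,E,B,C] q_used=2 → run H
t=18: queue=[F,D,G,E,B,C,H] q_used=0 → run F
t=19: queue=[D,G,E,B,C,H] q_used=0 → run D
t=20: queue=[D,G,E,B,C,H] q_used=1 → run D
t=21: queue=[D,G,E,B,C,H] q_used=2 → run D
t=22: queue=[G,E,B,C,H,D] q_used=0 → run G
t=23: queue=[G,E,B,C,H,D] q_used=1 → run G
t=24: queue=[E,B,C,H,D] q_used=0 → run E
t=25: queue=[E,B,C,H,D] q_used=1 → run E
t=26: queue=[E,B,C,H,D] q_used=2 → run E
t=27: queue=[B,C,H,D,E] q_used=0 → run B
t=28: queue=[B,C,H,D,E] q_used=1 → run B
t=29: queue=[B,C,H,D,E] q_used=2 → run B
t=30: queue=[C,H,D,E,B] q_used=0 → run C
t=31: queue=[C,H,D,E,B] q_used=1 → run C
t=32: queue=[H,D,E,B] q_used=0 → run H
t=33: queue=[H,D,E,B] q_used=1 → run H
t=34: queue=[D,E,B] q_used=0 → run D
t=35: queue=[D,E,B] q_used=1 → run D
t=36: queue=[D,E,B] q_used=2 → run D
t=37: queue=[E,B] q_used=0 → run E
t=38: queue=[E,B] q_used=1 → run E
t=39: queue=[E,B] q_used=2 → run E
t=40: queue=[B,E] q_used=0 → run B
t=41: queue=[E] q_used=0 → run E
t=42: queue=[E] q_used=1 → run E
t=43: (idle)
t=44: (idle)
t=45: (idle)
t=46: (idle)
t=47: (idle)
t=48: (idle)
t=49: (idle)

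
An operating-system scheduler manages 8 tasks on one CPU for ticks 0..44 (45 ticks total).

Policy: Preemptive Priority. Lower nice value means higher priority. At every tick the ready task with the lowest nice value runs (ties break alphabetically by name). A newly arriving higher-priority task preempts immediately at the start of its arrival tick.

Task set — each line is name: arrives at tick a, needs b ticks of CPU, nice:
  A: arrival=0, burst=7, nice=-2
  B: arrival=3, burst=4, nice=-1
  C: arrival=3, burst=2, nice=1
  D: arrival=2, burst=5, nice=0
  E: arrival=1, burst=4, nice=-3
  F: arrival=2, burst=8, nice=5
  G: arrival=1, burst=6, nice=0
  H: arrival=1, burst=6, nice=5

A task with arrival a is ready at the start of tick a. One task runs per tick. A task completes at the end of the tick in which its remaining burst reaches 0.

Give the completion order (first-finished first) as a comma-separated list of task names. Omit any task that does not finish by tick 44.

completion order = E, A, B, D, G, C, F, H

t=0: ready={A} → run A
t=1: ready={A,E,G,H} → run E
t=2: ready={A,D,E,F,G,H} → run E
t=3: ready={A,B,C,D,E,F,G,H} → run E
t=4: ready={A,B,C,D,E,F,G,H} → run E
t=5: ready={A,B,C,D,F,G,H} → run A
t=6: ready={A,B,C,D,F,G,H} → run A
t=7: ready={A,B,C,D,F,G,H} → run A
t=8: ready={A,B,C,D,F,G,H} → run A
t=9: ready={A,B,C,D,F,G,H} → run A
t=10: ready={A,B,C,D,F,G,H} → run A
t=11: ready={B,C,D,F,G,H} → run B
t=12: ready={B,C,D,F,G,H} → run B
t=13: ready={B,C,D,F,G,H} → run B
t=14: ready={B,C,D,F,G,H} → run B
t=15: ready={C,D,F,G,H} → run D
t=16: ready={C,D,F,G,H} → run D
t=17: ready={C,D,F,G,H} → run D
t=18: ready={C,D,F,G,H} → run D
t=19: ready={C,D,F,G,H} → run D
t=20: ready={C,F,G,H} → run G
t=21: ready={C,F,G,H} → run G
t=22: ready={C,F,G,H} → run G
t=23: ready={C,F,G,H} → run G
t=24: ready={C,F,G,H} → run G
t=25: ready={C,F,G,H} → run G
t=26: ready={C,F,H} → run C
t=27: ready={C,F,H} → run C
t=28: ready={F,H} → run F
t=29: ready={F,H} → run F
t=30: ready={F,H} → run F
t=31: ready={F,H} → run F
t=32: ready={F,H} → run F
t=33: ready={F,H} → run F
t=34: ready={F,H} → run F
t=35: ready={F,H} → run F
t=36: ready={H} → run H
t=37: ready={H} → run H
t=38: ready={H} → run H
t=39: ready={H} → run H
t=40: ready={H} → run H
t=41: ready={H} → run H
t=42: (idle)
t=43: (idle)
t=44: (idle)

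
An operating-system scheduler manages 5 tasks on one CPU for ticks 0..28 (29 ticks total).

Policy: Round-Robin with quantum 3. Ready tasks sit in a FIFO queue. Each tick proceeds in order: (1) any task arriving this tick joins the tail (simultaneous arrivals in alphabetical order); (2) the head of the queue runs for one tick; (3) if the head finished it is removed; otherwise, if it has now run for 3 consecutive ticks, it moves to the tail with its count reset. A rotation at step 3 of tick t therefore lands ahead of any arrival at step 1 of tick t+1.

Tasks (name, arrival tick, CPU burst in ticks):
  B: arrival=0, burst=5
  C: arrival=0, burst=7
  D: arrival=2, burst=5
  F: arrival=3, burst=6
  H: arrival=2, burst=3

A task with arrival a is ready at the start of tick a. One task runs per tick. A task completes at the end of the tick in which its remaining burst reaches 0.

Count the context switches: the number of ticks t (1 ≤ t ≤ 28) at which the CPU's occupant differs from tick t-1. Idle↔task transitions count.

t=0: queue=[B,C] q_used=0 → run B
t=1: queue=[B,C] q_used=1 → run B
t=2: queue=[B,C,D,H] q_used=2 → run B
t=3: queue=[C,D,H,B,F] q_used=0 → run C
t=4: queue=[C,D,H,B,F] q_used=1 → run C
t=5: queue=[C,D,H,B,F] q_used=2 → run C
t=6: queue=[D,H,B,F,C] q_used=0 → run D
t=7: queue=[D,H,B,F,C] q_used=1 → run D
t=8: queue=[D,H,B,F,C] q_used=2 → run D
t=9: queue=[H,B,F,C,D] q_used=0 → run H
t=10: queue=[H,B,F,C,D] q_used=1 → run H
t=11: queue=[H,B,F,C,D] q_used=2 → run H
t=12: queue=[B,F,C,D] q_used=0 → run B
t=13: queue=[B,F,C,D] q_used=1 → run B
t=14: queue=[F,C,D] q_used=0 → run F
t=15: queue=[F,C,D] q_used=1 → run F
t=16: queue=[F,C,D] q_used=2 → run F
t=17: queue=[C,D,F] q_used=0 → run C
t=18: queue=[C,D,F] q_used=1 → run C
t=19: queue=[C,D,F] q_used=2 → run C
t=20: queue=[D,F,C] q_used=0 → run D
t=21: queue=[D,F,C] q_used=1 → run D
t=22: queue=[F,C] q_used=0 → run F
t=23: queue=[F,C] q_used=1 → run F
t=24: queue=[F,C] q_used=2 → run F
t=25: queue=[C] q_used=0 → run C
t=26: (idle)
t=27: (idle)
t=28: (idle)

context switches = 10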